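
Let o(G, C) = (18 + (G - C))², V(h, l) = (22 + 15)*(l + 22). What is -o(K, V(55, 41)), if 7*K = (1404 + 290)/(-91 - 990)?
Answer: -6252975354025/1168561 ≈ -5.3510e+6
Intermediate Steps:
V(h, l) = 814 + 37*l (V(h, l) = 37*(22 + l) = 814 + 37*l)
K = -242/1081 (K = ((1404 + 290)/(-91 - 990))/7 = (1694/(-1081))/7 = (1694*(-1/1081))/7 = (⅐)*(-1694/1081) = -242/1081 ≈ -0.22387)
o(G, C) = (18 + G - C)²
-o(K, V(55, 41)) = -(18 - 242/1081 - (814 + 37*41))² = -(18 - 242/1081 - (814 + 1517))² = -(18 - 242/1081 - 1*2331)² = -(18 - 242/1081 - 2331)² = -(-2500595/1081)² = -1*6252975354025/1168561 = -6252975354025/1168561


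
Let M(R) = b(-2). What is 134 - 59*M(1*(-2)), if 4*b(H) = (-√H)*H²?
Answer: 134 + 59*I*√2 ≈ 134.0 + 83.439*I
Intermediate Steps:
b(H) = -H^(5/2)/4 (b(H) = ((-√H)*H²)/4 = (-H^(5/2))/4 = -H^(5/2)/4)
M(R) = -I*√2
134 - 59*M(1*(-2)) = 134 - (-59)*I*√2 = 134 + 59*I*√2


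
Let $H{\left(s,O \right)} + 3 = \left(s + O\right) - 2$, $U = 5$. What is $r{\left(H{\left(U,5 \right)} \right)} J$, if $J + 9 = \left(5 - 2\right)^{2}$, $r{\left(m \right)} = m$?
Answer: $0$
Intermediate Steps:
$H{\left(s,O \right)} = -5 + O + s$ ($H{\left(s,O \right)} = -3 - \left(2 - O - s\right) = -3 + \left(-2 + O + s\right) = -5 + O + s$)
$J = 0$ ($J = -9 + \left(5 - 2\right)^{2} = -9 + 3^{2} = -9 + 9 = 0$)
$r{\left(H{\left(U,5 \right)} \right)} J = \left(-5 + 5 + 5\right) 0 = 5 \cdot 0 = 0$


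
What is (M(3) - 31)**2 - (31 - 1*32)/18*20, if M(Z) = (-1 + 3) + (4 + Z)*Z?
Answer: 586/9 ≈ 65.111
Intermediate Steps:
M(Z) = 2 + Z*(4 + Z)
(M(3) - 31)**2 - (31 - 1*32)/18*20 = ((2 + 3**2 + 4*3) - 31)**2 - (31 - 1*32)/18*20 = ((2 + 9 + 12) - 31)**2 - (31 - 32)*(1/18)*20 = (23 - 31)**2 - (-1*1/18)*20 = (-8)**2 - (-1)*20/18 = 64 - 1*(-10/9) = 64 + 10/9 = 586/9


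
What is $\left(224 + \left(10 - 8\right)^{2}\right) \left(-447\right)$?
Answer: $-101916$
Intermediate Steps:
$\left(224 + \left(10 - 8\right)^{2}\right) \left(-447\right) = \left(224 + 2^{2}\right) \left(-447\right) = \left(224 + 4\right) \left(-447\right) = 228 \left(-447\right) = -101916$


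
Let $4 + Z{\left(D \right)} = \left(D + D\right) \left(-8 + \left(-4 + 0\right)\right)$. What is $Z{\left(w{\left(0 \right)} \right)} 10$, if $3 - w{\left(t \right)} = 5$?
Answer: $440$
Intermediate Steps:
$w{\left(t \right)} = -2$ ($w{\left(t \right)} = 3 - 5 = -2$)
$Z{\left(D \right)} = -4 - 24 D$ ($Z{\left(D \right)} = -4 + \left(D + D\right) \left(-8 + \left(-4 + 0\right)\right) = -4 + 2 D \left(-8 - 4\right) = -4 + 2 D \left(-12\right) = -4 - 24 D$)
$Z{\left(w{\left(0 \right)} \right)} 10 = \left(-4 - -48\right) 10 = \left(-4 + 48\right) 10 = 44 \cdot 10 = 440$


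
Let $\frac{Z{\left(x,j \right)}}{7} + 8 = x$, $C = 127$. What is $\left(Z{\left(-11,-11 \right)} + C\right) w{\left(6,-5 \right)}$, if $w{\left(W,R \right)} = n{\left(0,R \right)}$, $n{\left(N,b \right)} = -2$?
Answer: $12$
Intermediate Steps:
$w{\left(W,R \right)} = -2$
$Z{\left(x,j \right)} = -56 + 7 x$
$\left(Z{\left(-11,-11 \right)} + C\right) w{\left(6,-5 \right)} = \left(\left(-56 + 7 \left(-11\right)\right) + 127\right) \left(-2\right) = \left(\left(-56 - 77\right) + 127\right) \left(-2\right) = \left(-133 + 127\right) \left(-2\right) = \left(-6\right) \left(-2\right) = 12$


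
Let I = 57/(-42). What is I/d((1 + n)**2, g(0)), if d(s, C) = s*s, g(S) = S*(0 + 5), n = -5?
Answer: -19/3584 ≈ -0.0053013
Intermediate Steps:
g(S) = 5*S (g(S) = S*5 = 5*S)
d(s, C) = s**2
I = -19/14 (I = 57*(-1/42) = -19/14 ≈ -1.3571)
I/d((1 + n)**2, g(0)) = -19/(14*(1 - 5)**4) = -19/(14*(((-4)**2)**2)) = -19/(14*(16**2)) = -19/14/256 = -19/14*1/256 = -19/3584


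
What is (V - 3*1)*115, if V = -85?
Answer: -10120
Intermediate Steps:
(V - 3*1)*115 = (-85 - 3*1)*115 = (-85 - 3)*115 = -88*115 = -10120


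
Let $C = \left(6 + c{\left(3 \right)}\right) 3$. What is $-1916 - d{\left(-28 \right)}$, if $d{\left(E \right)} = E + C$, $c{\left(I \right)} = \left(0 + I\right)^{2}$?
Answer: $-1933$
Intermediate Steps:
$c{\left(I \right)} = I^{2}$
$C = 45$ ($C = \left(6 + 3^{2}\right) 3 = \left(6 + 9\right) 3 = 15 \cdot 3 = 45$)
$d{\left(E \right)} = 45 + E$ ($d{\left(E \right)} = E + 45 = 45 + E$)
$-1916 - d{\left(-28 \right)} = -1916 - \left(45 - 28\right) = -1916 - 17 = -1933$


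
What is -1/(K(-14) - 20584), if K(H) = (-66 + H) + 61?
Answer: 1/20603 ≈ 4.8537e-5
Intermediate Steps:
K(H) = -5 + H
-1/(K(-14) - 20584) = -1/((-5 - 14) - 20584) = -1/(-19 - 20584) = -1/(-20603) = -1*(-1/20603) = 1/20603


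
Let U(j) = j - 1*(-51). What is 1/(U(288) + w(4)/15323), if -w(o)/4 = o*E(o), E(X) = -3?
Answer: 15323/5194545 ≈ 0.0029498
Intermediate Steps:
U(j) = 51 + j (U(j) = j + 51 = 51 + j)
w(o) = 12*o (w(o) = -4*o*(-3) = -(-12)*o = 12*o)
1/(U(288) + w(4)/15323) = 1/((51 + 288) + (12*4)/15323) = 1/(339 + 48*(1/15323)) = 1/(339 + 48/15323) = 1/(5194545/15323) = 15323/5194545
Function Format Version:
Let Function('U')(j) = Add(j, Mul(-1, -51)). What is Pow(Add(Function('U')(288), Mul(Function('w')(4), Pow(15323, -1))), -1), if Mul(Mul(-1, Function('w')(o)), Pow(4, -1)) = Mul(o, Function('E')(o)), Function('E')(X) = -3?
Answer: Rational(15323, 5194545) ≈ 0.0029498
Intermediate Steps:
Function('U')(j) = Add(51, j) (Function('U')(j) = Add(j, 51) = Add(51, j))
Function('w')(o) = Mul(12, o) (Function('w')(o) = Mul(-4, Mul(o, -3)) = Mul(-4, Mul(-3, o)) = Mul(12, o))
Pow(Add(Function('U')(288), Mul(Function('w')(4), Pow(15323, -1))), -1) = Pow(Add(Add(51, 288), Mul(Mul(12, 4), Pow(15323, -1))), -1) = Pow(Add(339, Mul(48, Rational(1, 15323))), -1) = Pow(Add(339, Rational(48, 15323)), -1) = Pow(Rational(5194545, 15323), -1) = Rational(15323, 5194545)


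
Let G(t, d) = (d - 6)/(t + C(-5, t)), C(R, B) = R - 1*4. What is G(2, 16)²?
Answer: 100/49 ≈ 2.0408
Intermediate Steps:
C(R, B) = -4 + R (C(R, B) = R - 4 = -4 + R)
G(t, d) = (-6 + d)/(-9 + t) (G(t, d) = (d - 6)/(t + (-4 - 5)) = (-6 + d)/(t - 9) = (-6 + d)/(-9 + t))
G(2, 16)² = ((-6 + 16)/(-9 + 2))² = (10/(-7))² = (-⅐*10)² = (-10/7)² = 100/49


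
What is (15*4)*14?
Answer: 840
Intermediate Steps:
(15*4)*14 = 60*14 = 840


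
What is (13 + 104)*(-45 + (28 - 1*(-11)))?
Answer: -702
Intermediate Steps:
(13 + 104)*(-45 + (28 - 1*(-11))) = 117*(-45 + (28 + 11)) = 117*(-45 + 39) = 117*(-6) = -702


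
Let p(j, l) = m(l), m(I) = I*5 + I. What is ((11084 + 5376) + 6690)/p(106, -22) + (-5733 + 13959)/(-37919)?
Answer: -439455341/2502654 ≈ -175.60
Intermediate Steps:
m(I) = 6*I (m(I) = 5*I + I = 6*I)
p(j, l) = 6*l
((11084 + 5376) + 6690)/p(106, -22) + (-5733 + 13959)/(-37919) = ((11084 + 5376) + 6690)/((6*(-22))) + (-5733 + 13959)/(-37919) = (16460 + 6690)/(-132) + 8226*(-1/37919) = 23150*(-1/132) - 8226/37919 = -11575/66 - 8226/37919 = -439455341/2502654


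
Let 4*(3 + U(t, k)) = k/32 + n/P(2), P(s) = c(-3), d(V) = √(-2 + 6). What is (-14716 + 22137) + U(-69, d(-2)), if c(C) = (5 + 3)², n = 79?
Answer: 1899091/256 ≈ 7418.3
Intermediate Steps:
c(C) = 64 (c(C) = 8² = 64)
d(V) = 2 (d(V) = √4 = 2)
P(s) = 64
U(t, k) = -689/256 + k/128 (U(t, k) = -3 + (k/32 + 79/64)/4 = -3 + (79/64 + k/32)/4 = -3 + (79/256 + k/128) = -689/256 + k/128)
(-14716 + 22137) + U(-69, d(-2)) = (-14716 + 22137) + (-689/256 + (1/128)*2) = 7421 + (-689/256 + 1/64) = 7421 - 685/256 = 1899091/256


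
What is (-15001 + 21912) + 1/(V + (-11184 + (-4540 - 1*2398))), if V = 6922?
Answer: 77403199/11200 ≈ 6911.0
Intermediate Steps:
(-15001 + 21912) + 1/(V + (-11184 + (-4540 - 1*2398))) = (-15001 + 21912) + 1/(6922 + (-11184 + (-4540 - 1*2398))) = 6911 + 1/(6922 + (-11184 + (-4540 - 2398))) = 6911 + 1/(6922 + (-11184 - 6938)) = 6911 + 1/(6922 - 18122) = 6911 + 1/(-11200) = 6911 - 1/11200 = 77403199/11200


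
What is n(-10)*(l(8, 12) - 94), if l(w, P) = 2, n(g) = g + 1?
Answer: 828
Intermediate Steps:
n(g) = 1 + g
n(-10)*(l(8, 12) - 94) = (1 - 10)*(2 - 94) = -9*(-92) = 828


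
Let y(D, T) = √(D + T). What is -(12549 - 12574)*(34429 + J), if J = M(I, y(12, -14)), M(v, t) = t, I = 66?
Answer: 860725 + 25*I*√2 ≈ 8.6073e+5 + 35.355*I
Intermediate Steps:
J = I*√2 (J = √(12 - 14) = √(-2) = I*√2 ≈ 1.4142*I)
-(12549 - 12574)*(34429 + J) = -(12549 - 12574)*(34429 + I*√2) = -(-25)*(34429 + I*√2) = -(-860725 - 25*I*√2) = 860725 + 25*I*√2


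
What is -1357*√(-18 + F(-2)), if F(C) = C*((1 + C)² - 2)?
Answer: -5428*I ≈ -5428.0*I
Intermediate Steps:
F(C) = C*(-2 + (1 + C)²)
-1357*√(-18 + F(-2)) = -1357*√(-18 - 2*(-2 + (1 - 2)²)) = -1357*√(-18 - 2*(-2 + (-1)²)) = -1357*√(-18 - 2*(-2 + 1)) = -1357*√(-18 - 2*(-1)) = -1357*√(-18 + 2) = -5428*I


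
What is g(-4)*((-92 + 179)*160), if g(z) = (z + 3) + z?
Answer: -69600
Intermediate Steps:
g(z) = 3 + 2*z (g(z) = (3 + z) + z = 3 + 2*z)
g(-4)*((-92 + 179)*160) = (3 + 2*(-4))*((-92 + 179)*160) = (3 - 8)*(87*160) = -5*13920 = -69600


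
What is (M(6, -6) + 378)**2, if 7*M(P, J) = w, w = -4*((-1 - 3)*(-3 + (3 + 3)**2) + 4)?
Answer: 9972964/49 ≈ 2.0353e+5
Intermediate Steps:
w = 512 (w = -4*(-4*(-3 + 6**2) + 4) = -4*(-4*(-3 + 36) + 4) = -4*(-4*33 + 4) = -4*(-132 + 4) = -4*(-128) = 512)
M(P, J) = 512/7 (M(P, J) = (1/7)*512 = 512/7)
(M(6, -6) + 378)**2 = (512/7 + 378)**2 = (3158/7)**2 = 9972964/49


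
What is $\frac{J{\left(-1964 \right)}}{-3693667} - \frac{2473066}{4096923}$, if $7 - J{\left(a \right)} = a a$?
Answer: $\frac{6668333748725}{15132669286641} \approx 0.44066$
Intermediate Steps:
$J{\left(a \right)} = 7 - a^{2}$ ($J{\left(a \right)} = 7 - a a = 7 - a^{2}$)
$\frac{J{\left(-1964 \right)}}{-3693667} - \frac{2473066}{4096923} = \frac{7 - \left(-1964\right)^{2}}{-3693667} - \frac{2473066}{4096923} = \left(7 - 3857296\right) \left(- \frac{1}{3693667}\right) - \frac{2473066}{4096923} = \left(-3857289\right) \left(- \frac{1}{3693667}\right) - \frac{2473066}{4096923} = \frac{3857289}{3693667} - \frac{2473066}{4096923} = \frac{6668333748725}{15132669286641}$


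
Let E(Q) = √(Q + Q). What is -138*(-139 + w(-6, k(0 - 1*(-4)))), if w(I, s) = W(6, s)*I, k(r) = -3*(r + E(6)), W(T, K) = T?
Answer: 24150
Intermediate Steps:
E(Q) = √2*√Q (E(Q) = √(2*Q) = √2*√Q)
k(r) = -6*√3 - 3*r (k(r) = -3*(r + √2*√6) = -3*(r + 2*√3) = -6*√3 - 3*r)
w(I, s) = 6*I
-138*(-139 + w(-6, k(0 - 1*(-4)))) = -138*(-139 + 6*(-6)) = -138*(-139 - 36) = -138*(-175) = 24150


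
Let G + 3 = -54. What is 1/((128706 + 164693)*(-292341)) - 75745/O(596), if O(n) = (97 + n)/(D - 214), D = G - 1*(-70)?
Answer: 6909340260429758/314499375883 ≈ 21969.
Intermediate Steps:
G = -57 (G = -3 - 54 = -57)
D = 13 (D = -57 - 1*(-70) = -57 + 70 = 13)
O(n) = -97/201 - n/201 (O(n) = (97 + n)/(13 - 214) = (97 + n)/(-201) = (97 + n)*(-1/201) = -97/201 - n/201)
1/((128706 + 164693)*(-292341)) - 75745/O(596) = 1/((128706 + 164693)*(-292341)) - 75745/(-97/201 - 1/201*596) = -1/292341/293399 - 75745/(-97/201 - 596/201) = (1/293399)*(-1/292341) - 75745/(-231/67) = -1/85772557059 - 75745*(-67/231) = -1/85772557059 + 5074915/231 = 6909340260429758/314499375883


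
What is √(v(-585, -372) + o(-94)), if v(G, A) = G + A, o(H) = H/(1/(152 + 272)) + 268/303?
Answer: I*√3746919513/303 ≈ 202.02*I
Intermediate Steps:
o(H) = 268/303 + 424*H (o(H) = H/(1/424) + 268*(1/303) = H/(1/424) + 268/303 = H*424 + 268/303 = 424*H + 268/303 = 268/303 + 424*H)
v(G, A) = A + G
√(v(-585, -372) + o(-94)) = √((-372 - 585) + (268/303 + 424*(-94))) = √(-957 + (268/303 - 39856)) = √(-957 - 12076100/303) = √(-12366071/303) = I*√3746919513/303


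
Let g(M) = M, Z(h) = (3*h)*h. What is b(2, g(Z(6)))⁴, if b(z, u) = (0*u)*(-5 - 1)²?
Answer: 0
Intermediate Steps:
Z(h) = 3*h²
b(z, u) = 0 (b(z, u) = 0*(-6)² = 0*36 = 0)
b(2, g(Z(6)))⁴ = 0⁴ = 0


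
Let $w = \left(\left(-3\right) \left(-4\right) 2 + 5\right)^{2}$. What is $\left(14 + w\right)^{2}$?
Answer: $731025$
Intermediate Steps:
$w = 841$ ($w = \left(12 \cdot 2 + 5\right)^{2} = \left(24 + 5\right)^{2} = 29^{2} = 841$)
$\left(14 + w\right)^{2} = \left(14 + 841\right)^{2} = 855^{2} = 731025$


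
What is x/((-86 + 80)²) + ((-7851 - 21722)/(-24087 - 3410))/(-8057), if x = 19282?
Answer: 2135898702575/3987779922 ≈ 535.61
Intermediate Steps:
x/((-86 + 80)²) + ((-7851 - 21722)/(-24087 - 3410))/(-8057) = 19282/((-86 + 80)²) + ((-7851 - 21722)/(-24087 - 3410))/(-8057) = 19282/((-6)²) - 29573/(-27497)*(-1/8057) = 19282/36 - 29573*(-1/27497)*(-1/8057) = 19282*(1/36) + (29573/27497)*(-1/8057) = 9641/18 - 29573/221543329 = 2135898702575/3987779922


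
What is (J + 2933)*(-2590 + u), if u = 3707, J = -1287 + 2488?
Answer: 4617678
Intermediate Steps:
J = 1201
(J + 2933)*(-2590 + u) = (1201 + 2933)*(-2590 + 3707) = 4134*1117 = 4617678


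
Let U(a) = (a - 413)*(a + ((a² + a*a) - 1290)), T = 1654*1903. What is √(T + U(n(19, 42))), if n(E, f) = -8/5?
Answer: 2*√575146345/25 ≈ 1918.6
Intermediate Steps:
n(E, f) = -8/5 (n(E, f) = -8*⅕ = -8/5)
T = 3147562
U(a) = (-413 + a)*(-1290 + a + 2*a²) (U(a) = (-413 + a)*(a + ((a² + a²) - 1290)) = (-413 + a)*(a + (2*a² - 1290)) = (-413 + a)*(a + (-1290 + 2*a²)) = (-413 + a)*(-1290 + a + 2*a²))
√(T + U(n(19, 42))) = √(3147562 + (532770 - 1703*(-8/5) - 825*(-8/5)² + 2*(-8/5)³)) = √(3147562 + (532770 + 13624/5 - 825*64/25 + 2*(-512/125))) = √(3147562 + (532770 + 13624/5 - 2112 - 1024/125)) = √(3147562 + 66671826/125) = √(460117076/125) = 2*√575146345/25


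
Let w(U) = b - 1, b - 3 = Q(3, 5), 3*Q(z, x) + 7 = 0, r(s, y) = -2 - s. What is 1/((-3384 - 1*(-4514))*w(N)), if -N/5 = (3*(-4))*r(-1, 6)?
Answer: -3/1130 ≈ -0.0026549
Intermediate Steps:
Q(z, x) = -7/3 (Q(z, x) = -7/3 + (1/3)*0 = -7/3 + 0 = -7/3)
b = 2/3 (b = 3 - 7/3 = 2/3 ≈ 0.66667)
N = -60 (N = -5*3*(-4)*(-2 - 1*(-1)) = -(-60)*(-2 + 1) = -(-60)*(-1) = -5*12 = -60)
w(U) = -1/3 (w(U) = 2/3 - 1 = -1/3)
1/((-3384 - 1*(-4514))*w(N)) = 1/((-3384 - 1*(-4514))*(-1/3)) = -3/(-3384 + 4514) = -3/1130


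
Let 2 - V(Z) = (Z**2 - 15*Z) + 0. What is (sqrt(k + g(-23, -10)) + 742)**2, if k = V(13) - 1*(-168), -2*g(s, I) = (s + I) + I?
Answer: (1484 + sqrt(870))**2/4 ≈ 5.7267e+5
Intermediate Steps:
g(s, I) = -I - s/2 (g(s, I) = -((s + I) + I)/2 = -((I + s) + I)/2 = -(s + 2*I)/2 = -I - s/2)
V(Z) = 2 - Z**2 + 15*Z (V(Z) = 2 - ((Z**2 - 15*Z) + 0) = 2 - (Z**2 - 15*Z) = 2 + (-Z**2 + 15*Z) = 2 - Z**2 + 15*Z)
k = 196 (k = (2 - 1*13**2 + 15*13) - 1*(-168) = (2 - 1*169 + 195) + 168 = (2 - 169 + 195) + 168 = 28 + 168 = 196)
(sqrt(k + g(-23, -10)) + 742)**2 = (sqrt(196 + (-1*(-10) - 1/2*(-23))) + 742)**2 = (sqrt(196 + (10 + 23/2)) + 742)**2 = (sqrt(196 + 43/2) + 742)**2 = (sqrt(435/2) + 742)**2 = (sqrt(870)/2 + 742)**2 = (742 + sqrt(870)/2)**2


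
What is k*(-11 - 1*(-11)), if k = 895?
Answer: 0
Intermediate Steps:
k*(-11 - 1*(-11)) = 895*(-11 - 1*(-11)) = 895*(-11 + 11) = 895*0 = 0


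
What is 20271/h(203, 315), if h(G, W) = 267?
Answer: 6757/89 ≈ 75.921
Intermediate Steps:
20271/h(203, 315) = 20271/267 = 20271*(1/267) = 6757/89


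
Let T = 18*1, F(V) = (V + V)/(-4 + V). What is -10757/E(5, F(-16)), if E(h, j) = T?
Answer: -10757/18 ≈ -597.61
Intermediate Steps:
F(V) = 2*V/(-4 + V) (F(V) = (2*V)/(-4 + V) = 2*V/(-4 + V))
T = 18
E(h, j) = 18
-10757/E(5, F(-16)) = -10757/18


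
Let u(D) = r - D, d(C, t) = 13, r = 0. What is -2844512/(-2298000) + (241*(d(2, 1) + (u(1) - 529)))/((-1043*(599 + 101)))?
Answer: 5907755293/4194424500 ≈ 1.4085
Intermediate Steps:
u(D) = -D (u(D) = 0 - D = -D)
-2844512/(-2298000) + (241*(d(2, 1) + (u(1) - 529)))/((-1043*(599 + 101))) = -2844512/(-2298000) + (241*(13 + (-1*1 - 529)))/((-1043*(599 + 101))) = -2844512*(-1/2298000) + (241*(13 + (-1 - 529)))/((-1043*700)) = 177782/143625 + (241*(13 - 530))/(-730100) = 177782/143625 + (241*(-517))*(-1/730100) = 177782/143625 - 124597*(-1/730100) = 177782/143625 + 124597/730100 = 5907755293/4194424500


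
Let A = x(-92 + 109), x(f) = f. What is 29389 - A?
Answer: 29372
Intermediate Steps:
A = 17 (A = -92 + 109 = 17)
29389 - A = 29389 - 1*17 = 29389 - 17 = 29372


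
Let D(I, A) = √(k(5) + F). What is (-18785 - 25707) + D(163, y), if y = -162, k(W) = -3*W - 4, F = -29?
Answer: -44492 + 4*I*√3 ≈ -44492.0 + 6.9282*I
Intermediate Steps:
k(W) = -4 - 3*W
D(I, A) = 4*I*√3 (D(I, A) = √((-4 - 3*5) - 29) = √((-4 - 15) - 29) = √(-19 - 29) = √(-48) = 4*I*√3)
(-18785 - 25707) + D(163, y) = (-18785 - 25707) + 4*I*√3 = -44492 + 4*I*√3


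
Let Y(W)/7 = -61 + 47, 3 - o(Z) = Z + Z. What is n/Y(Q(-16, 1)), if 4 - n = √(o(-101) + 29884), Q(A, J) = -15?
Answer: -2/49 + √30089/98 ≈ 1.7292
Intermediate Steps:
o(Z) = 3 - 2*Z (o(Z) = 3 - (Z + Z) = 3 - 2*Z)
Y(W) = -98 (Y(W) = 7*(-61 + 47) = 7*(-14) = -98)
n = 4 - √30089 (n = 4 - √((3 - 2*(-101)) + 29884) = 4 - √((3 + 202) + 29884) = 4 - √(205 + 29884) = 4 - √30089 ≈ -169.46)
n/Y(Q(-16, 1)) = (4 - √30089)/(-98) = (4 - √30089)*(-1/98) = -2/49 + √30089/98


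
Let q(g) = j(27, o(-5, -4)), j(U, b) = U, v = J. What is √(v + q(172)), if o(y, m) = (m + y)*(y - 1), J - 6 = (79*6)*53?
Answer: 3*√2795 ≈ 158.60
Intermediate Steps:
J = 25128 (J = 6 + (79*6)*53 = 6 + 474*53 = 6 + 25122 = 25128)
v = 25128
o(y, m) = (-1 + y)*(m + y) (o(y, m) = (m + y)*(-1 + y) = (-1 + y)*(m + y))
q(g) = 27
√(v + q(172)) = √(25128 + 27) = √25155 = 3*√2795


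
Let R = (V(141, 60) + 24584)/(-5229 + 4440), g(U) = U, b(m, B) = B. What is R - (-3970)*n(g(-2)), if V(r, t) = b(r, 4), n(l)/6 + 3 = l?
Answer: -31331496/263 ≈ -1.1913e+5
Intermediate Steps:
n(l) = -18 + 6*l
V(r, t) = 4
R = -8196/263 (R = (4 + 24584)/(-5229 + 4440) = 24588/(-789) = 24588*(-1/789) = -8196/263 ≈ -31.164)
R - (-3970)*n(g(-2)) = -8196/263 - (-3970)*(-18 + 6*(-2)) = -8196/263 - (-3970)*(-18 - 12) = -8196/263 - (-3970)*(-30) = -8196/263 - 1*119100 = -8196/263 - 119100 = -31331496/263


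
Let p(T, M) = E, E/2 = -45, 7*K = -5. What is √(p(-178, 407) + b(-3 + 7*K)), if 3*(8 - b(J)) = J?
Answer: I*√714/3 ≈ 8.9069*I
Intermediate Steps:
K = -5/7 (K = (⅐)*(-5) = -5/7 ≈ -0.71429)
E = -90 (E = 2*(-45) = -90)
p(T, M) = -90
b(J) = 8 - J/3
√(p(-178, 407) + b(-3 + 7*K)) = √(-90 + (8 - (-3 + 7*(-5/7))/3)) = √(-90 + (8 - (-3 - 5)/3)) = √(-90 + (8 - ⅓*(-8))) = √(-90 + (8 + 8/3)) = √(-90 + 32/3) = √(-238/3) = I*√714/3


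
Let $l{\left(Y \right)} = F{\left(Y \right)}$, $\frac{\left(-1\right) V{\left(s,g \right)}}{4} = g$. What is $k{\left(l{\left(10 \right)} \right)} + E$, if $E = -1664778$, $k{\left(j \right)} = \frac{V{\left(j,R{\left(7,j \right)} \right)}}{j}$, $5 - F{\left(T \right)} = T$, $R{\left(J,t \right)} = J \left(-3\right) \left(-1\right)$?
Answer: $- \frac{8323806}{5} \approx -1.6648 \cdot 10^{6}$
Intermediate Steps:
$R{\left(J,t \right)} = 3 J$ ($R{\left(J,t \right)} = - 3 J \left(-1\right) = 3 J$)
$V{\left(s,g \right)} = - 4 g$
$F{\left(T \right)} = 5 - T$
$l{\left(Y \right)} = 5 - Y$
$k{\left(j \right)} = - \frac{84}{j}$ ($k{\left(j \right)} = \frac{\left(-4\right) 3 \cdot 7}{j} = \frac{\left(-4\right) 21}{j} = - \frac{84}{j}$)
$k{\left(l{\left(10 \right)} \right)} + E = - \frac{84}{5 - 10} - 1664778 = - \frac{84}{-5} - 1664778 = \left(-84\right) \left(- \frac{1}{5}\right) - 1664778 = \frac{84}{5} - 1664778 = - \frac{8323806}{5}$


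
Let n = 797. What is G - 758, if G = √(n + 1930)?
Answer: -758 + 3*√303 ≈ -705.78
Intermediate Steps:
G = 3*√303 (G = √(797 + 1930) = √2727 = 3*√303 ≈ 52.221)
G - 758 = 3*√303 - 758 = -758 + 3*√303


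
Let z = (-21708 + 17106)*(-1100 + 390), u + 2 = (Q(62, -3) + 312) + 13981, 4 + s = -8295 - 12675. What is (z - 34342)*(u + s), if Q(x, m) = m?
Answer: -21616359508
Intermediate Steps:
s = -20974 (s = -4 + (-8295 - 12675) = -4 - 20970 = -20974)
u = 14288 (u = -2 + ((-3 + 312) + 13981) = -2 + (309 + 13981) = -2 + 14290 = 14288)
z = 3267420 (z = -4602*(-710) = 3267420)
(z - 34342)*(u + s) = (3267420 - 34342)*(14288 - 20974) = 3233078*(-6686) = -21616359508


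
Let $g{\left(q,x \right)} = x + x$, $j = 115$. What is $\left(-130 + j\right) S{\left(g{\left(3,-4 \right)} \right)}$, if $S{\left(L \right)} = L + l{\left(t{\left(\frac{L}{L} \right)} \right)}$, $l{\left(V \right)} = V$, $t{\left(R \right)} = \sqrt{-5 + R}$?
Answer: $120 - 30 i \approx 120.0 - 30.0 i$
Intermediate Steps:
$g{\left(q,x \right)} = 2 x$
$S{\left(L \right)} = L + 2 i$ ($S{\left(L \right)} = L + \sqrt{-5 + \frac{L}{L}} = L + \sqrt{-5 + 1} = L + \sqrt{-4} = L + 2 i$)
$\left(-130 + j\right) S{\left(g{\left(3,-4 \right)} \right)} = \left(-130 + 115\right) \left(2 \left(-4\right) + 2 i\right) = - 15 \left(-8 + 2 i\right) = 120 - 30 i$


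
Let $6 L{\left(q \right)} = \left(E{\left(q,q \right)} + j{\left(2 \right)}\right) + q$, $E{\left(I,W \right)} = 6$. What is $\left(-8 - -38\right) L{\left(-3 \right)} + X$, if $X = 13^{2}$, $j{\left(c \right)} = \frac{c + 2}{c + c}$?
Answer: $189$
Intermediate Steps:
$j{\left(c \right)} = \frac{2 + c}{2 c}$
$X = 169$
$L{\left(q \right)} = \frac{7}{6} + \frac{q}{6}$ ($L{\left(q \right)} = \frac{\left(6 + \frac{2 + 2}{2 \cdot 2}\right) + q}{6} = \frac{\left(6 + \frac{1}{2} \cdot \frac{1}{2} \cdot 4\right) + q}{6} = \frac{\left(6 + 1\right) + q}{6} = \frac{7 + q}{6} = \frac{7}{6} + \frac{q}{6}$)
$\left(-8 - -38\right) L{\left(-3 \right)} + X = \left(-8 - -38\right) \left(\frac{7}{6} + \frac{1}{6} \left(-3\right)\right) + 169 = \left(-8 + 38\right) \left(\frac{7}{6} - \frac{1}{2}\right) + 169 = 30 \cdot \frac{2}{3} + 169 = 20 + 169 = 189$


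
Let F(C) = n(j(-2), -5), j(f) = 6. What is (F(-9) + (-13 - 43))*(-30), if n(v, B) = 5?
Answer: 1530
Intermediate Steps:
F(C) = 5
(F(-9) + (-13 - 43))*(-30) = (5 + (-13 - 43))*(-30) = (5 - 56)*(-30) = -51*(-30) = 1530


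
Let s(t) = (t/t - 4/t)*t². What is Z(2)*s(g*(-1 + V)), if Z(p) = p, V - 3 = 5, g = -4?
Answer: 1792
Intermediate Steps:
V = 8 (V = 3 + 5 = 8)
s(t) = t²*(1 - 4/t) (s(t) = (1 - 4/t)*t² = t²*(1 - 4/t))
Z(2)*s(g*(-1 + V)) = 2*((-4*(-1 + 8))*(-4 - 4*(-1 + 8))) = 2*((-4*7)*(-4 - 4*7)) = 2*(-28*(-4 - 28)) = 2*(-28*(-32)) = 2*896 = 1792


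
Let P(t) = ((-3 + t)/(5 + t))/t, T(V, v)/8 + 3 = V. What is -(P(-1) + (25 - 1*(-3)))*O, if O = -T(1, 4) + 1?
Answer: -493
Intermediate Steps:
T(V, v) = -24 + 8*V
P(t) = (-3 + t)/(t*(5 + t)) (P(t) = ((-3 + t)/(5 + t))/t = (-3 + t)/(t*(5 + t)))
O = 17 (O = -(-24 + 8*1) + 1 = -(-24 + 8) + 1 = -1*(-16) + 1 = 16 + 1 = 17)
-(P(-1) + (25 - 1*(-3)))*O = -((-3 - 1)/((-1)*(5 - 1)) + (25 - 1*(-3)))*17 = -(-1*(-4)/4 + (25 + 3))*17 = -(-1*¼*(-4) + 28)*17 = -(1 + 28)*17 = -29*17 = -1*493 = -493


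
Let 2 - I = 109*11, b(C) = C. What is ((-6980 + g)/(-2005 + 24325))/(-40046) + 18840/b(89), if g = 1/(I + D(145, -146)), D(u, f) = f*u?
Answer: 376653481013989429/1779307779915360 ≈ 211.69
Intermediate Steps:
I = -1197 (I = 2 - 109*11 = 2 - 1*1199 = 2 - 1199 = -1197)
g = -1/22367 (g = 1/(-1197 - 146*145) = 1/(-1197 - 21170) = 1/(-22367) = -1/22367 ≈ -4.4709e-5)
((-6980 + g)/(-2005 + 24325))/(-40046) + 18840/b(89) = ((-6980 - 1/22367)/(-2005 + 24325))/(-40046) + 18840/89 = -156121661/22367/22320*(-1/40046) + 18840*(1/89) = -156121661/22367*1/22320*(-1/40046) + 18840/89 = -156121661/499231440*(-1/40046) + 18840/89 = 156121661/19992222246240 + 18840/89 = 376653481013989429/1779307779915360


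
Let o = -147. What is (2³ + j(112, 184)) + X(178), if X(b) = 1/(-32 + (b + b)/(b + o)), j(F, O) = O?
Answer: 122081/636 ≈ 191.95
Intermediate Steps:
X(b) = 1/(-32 + 2*b/(-147 + b)) (X(b) = 1/(-32 + (b + b)/(b - 147)) = 1/(-32 + (2*b)/(-147 + b)) = 1/(-32 + 2*b/(-147 + b)))
(2³ + j(112, 184)) + X(178) = (2³ + 184) + (147 - 1*178)/(6*(-784 + 5*178)) = (8 + 184) + (147 - 178)/(6*(-784 + 890)) = 192 + (⅙)*(-31)/106 = 192 + (⅙)*(1/106)*(-31) = 192 - 31/636 = 122081/636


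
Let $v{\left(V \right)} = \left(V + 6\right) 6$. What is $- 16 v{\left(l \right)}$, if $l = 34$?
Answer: $-3840$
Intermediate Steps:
$v{\left(V \right)} = 36 + 6 V$ ($v{\left(V \right)} = \left(6 + V\right) 6 = 36 + 6 V$)
$- 16 v{\left(l \right)} = - 16 \left(36 + 6 \cdot 34\right) = - 16 \left(36 + 204\right) = \left(-16\right) 240 = -3840$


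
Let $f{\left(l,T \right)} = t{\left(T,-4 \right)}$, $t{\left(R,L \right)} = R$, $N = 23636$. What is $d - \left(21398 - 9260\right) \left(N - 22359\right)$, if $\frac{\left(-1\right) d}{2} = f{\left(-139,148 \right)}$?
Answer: $-15500522$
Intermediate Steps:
$f{\left(l,T \right)} = T$
$d = -296$ ($d = \left(-2\right) 148 = -296$)
$d - \left(21398 - 9260\right) \left(N - 22359\right) = -296 - \left(21398 - 9260\right) \left(23636 - 22359\right) = -296 - 12138 \cdot 1277 = -296 - 15500226 = -15500522$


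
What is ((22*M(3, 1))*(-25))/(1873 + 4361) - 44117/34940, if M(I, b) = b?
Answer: -147121189/108907980 ≈ -1.3509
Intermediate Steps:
((22*M(3, 1))*(-25))/(1873 + 4361) - 44117/34940 = ((22*1)*(-25))/(1873 + 4361) - 44117/34940 = (22*(-25))/6234 - 44117*1/34940 = -550*1/6234 - 44117/34940 = -275/3117 - 44117/34940 = -147121189/108907980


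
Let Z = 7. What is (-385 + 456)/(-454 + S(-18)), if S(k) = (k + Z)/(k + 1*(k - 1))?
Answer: -2627/16787 ≈ -0.15649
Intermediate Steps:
S(k) = (7 + k)/(-1 + 2*k) (S(k) = (k + 7)/(k + 1*(k - 1)) = (7 + k)/(k + 1*(-1 + k)) = (7 + k)/(k + (-1 + k)) = (7 + k)/(-1 + 2*k))
(-385 + 456)/(-454 + S(-18)) = (-385 + 456)/(-454 + (7 - 18)/(-1 + 2*(-18))) = 71/(-454 - 11/(-1 - 36)) = 71/(-454 - 11/(-37)) = 71/(-454 - 1/37*(-11)) = 71/(-454 + 11/37) = 71/(-16787/37) = 71*(-37/16787) = -2627/16787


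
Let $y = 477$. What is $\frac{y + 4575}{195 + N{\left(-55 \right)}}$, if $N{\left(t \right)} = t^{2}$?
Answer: $\frac{1263}{805} \approx 1.5689$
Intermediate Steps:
$\frac{y + 4575}{195 + N{\left(-55 \right)}} = \frac{477 + 4575}{195 + \left(-55\right)^{2}} = \frac{5052}{195 + 3025} = \frac{5052}{3220} = 5052 \cdot \frac{1}{3220} = \frac{1263}{805}$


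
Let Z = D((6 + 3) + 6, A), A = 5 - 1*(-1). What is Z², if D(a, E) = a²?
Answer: 50625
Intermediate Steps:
A = 6 (A = 5 + 1 = 6)
Z = 225 (Z = ((6 + 3) + 6)² = (9 + 6)² = 15² = 225)
Z² = 225² = 50625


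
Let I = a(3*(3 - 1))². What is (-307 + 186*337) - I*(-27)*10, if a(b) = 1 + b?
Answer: 75605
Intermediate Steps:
I = 49 (I = (1 + 3*(3 - 1))² = (1 + 3*2)² = (1 + 6)² = 7² = 49)
(-307 + 186*337) - I*(-27)*10 = (-307 + 186*337) - 49*(-27)*10 = (-307 + 62682) - (-1323)*10 = 62375 - 1*(-13230) = 62375 + 13230 = 75605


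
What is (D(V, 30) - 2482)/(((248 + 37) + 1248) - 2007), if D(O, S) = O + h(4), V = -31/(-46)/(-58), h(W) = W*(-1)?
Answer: 2210893/421544 ≈ 5.2448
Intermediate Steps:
h(W) = -W
V = -31/2668 (V = -31*(-1/46)*(-1/58) = (31/46)*(-1/58) = -31/2668 ≈ -0.011619)
D(O, S) = -4 + O (D(O, S) = O - 1*4 = O - 4 = -4 + O)
(D(V, 30) - 2482)/(((248 + 37) + 1248) - 2007) = ((-4 - 31/2668) - 2482)/(((248 + 37) + 1248) - 2007) = (-10703/2668 - 2482)/((285 + 1248) - 2007) = -6632679/(2668*(1533 - 2007)) = -6632679/2668/(-474) = -6632679/2668*(-1/474) = 2210893/421544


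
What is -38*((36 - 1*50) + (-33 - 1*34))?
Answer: 3078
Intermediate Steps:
-38*((36 - 1*50) + (-33 - 1*34)) = -38*((36 - 50) + (-33 - 34)) = -38*(-14 - 67) = -38*(-81) = 3078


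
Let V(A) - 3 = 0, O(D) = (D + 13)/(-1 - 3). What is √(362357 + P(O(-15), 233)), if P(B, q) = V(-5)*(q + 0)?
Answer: 4*√22691 ≈ 602.54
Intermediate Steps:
O(D) = -13/4 - D/4 (O(D) = (13 + D)/(-4) = (13 + D)*(-¼) = -13/4 - D/4)
V(A) = 3 (V(A) = 3 + 0 = 3)
P(B, q) = 3*q (P(B, q) = 3*(q + 0) = 3*q)
√(362357 + P(O(-15), 233)) = √(362357 + 3*233) = √(362357 + 699) = √363056 = 4*√22691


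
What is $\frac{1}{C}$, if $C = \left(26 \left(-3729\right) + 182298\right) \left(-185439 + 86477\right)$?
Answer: $- \frac{1}{8445812928} \approx -1.184 \cdot 10^{-10}$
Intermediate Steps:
$C = -8445812928$ ($C = \left(-96954 + 182298\right) \left(-98962\right) = 85344 \left(-98962\right) = -8445812928$)
$\frac{1}{C} = \frac{1}{-8445812928} = - \frac{1}{8445812928}$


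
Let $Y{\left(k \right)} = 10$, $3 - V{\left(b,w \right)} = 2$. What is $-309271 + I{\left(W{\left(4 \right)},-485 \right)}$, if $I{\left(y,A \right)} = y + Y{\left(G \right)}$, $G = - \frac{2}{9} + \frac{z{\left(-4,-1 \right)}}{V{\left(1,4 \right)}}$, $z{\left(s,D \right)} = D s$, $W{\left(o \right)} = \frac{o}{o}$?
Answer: $-309260$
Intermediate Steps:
$W{\left(o \right)} = 1$
$V{\left(b,w \right)} = 1$ ($V{\left(b,w \right)} = 3 - 2 = 1$)
$G = \frac{34}{9}$ ($G = - \frac{2}{9} + \frac{\left(-1\right) \left(-4\right)}{1} = \left(-2\right) \frac{1}{9} + 4 \cdot 1 = - \frac{2}{9} + 4 = \frac{34}{9} \approx 3.7778$)
$I{\left(y,A \right)} = 10 + y$ ($I{\left(y,A \right)} = y + 10 = 10 + y$)
$-309271 + I{\left(W{\left(4 \right)},-485 \right)} = -309271 + \left(10 + 1\right) = -309271 + 11 = -309260$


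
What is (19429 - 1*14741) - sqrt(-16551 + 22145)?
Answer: 4688 - sqrt(5594) ≈ 4613.2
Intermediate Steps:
(19429 - 1*14741) - sqrt(-16551 + 22145) = (19429 - 14741) - sqrt(5594) = 4688 - sqrt(5594)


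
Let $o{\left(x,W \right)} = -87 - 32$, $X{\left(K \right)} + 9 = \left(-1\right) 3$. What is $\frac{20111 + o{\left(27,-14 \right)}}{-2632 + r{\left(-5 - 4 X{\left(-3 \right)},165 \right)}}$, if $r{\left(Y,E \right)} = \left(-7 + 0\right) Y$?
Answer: $- \frac{2856}{419} \approx -6.8162$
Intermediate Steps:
$X{\left(K \right)} = -12$ ($X{\left(K \right)} = -9 - 3 = -12$)
$o{\left(x,W \right)} = -119$ ($o{\left(x,W \right)} = -87 - 32 = -119$)
$r{\left(Y,E \right)} = - 7 Y$
$\frac{20111 + o{\left(27,-14 \right)}}{-2632 + r{\left(-5 - 4 X{\left(-3 \right)},165 \right)}} = \frac{20111 - 119}{-2632 - 7 \left(-5 - -48\right)} = \frac{19992}{-2632 - 7 \left(-5 + 48\right)} = \frac{19992}{-2632 - 301} = \frac{19992}{-2933} = 19992 \left(- \frac{1}{2933}\right) = - \frac{2856}{419}$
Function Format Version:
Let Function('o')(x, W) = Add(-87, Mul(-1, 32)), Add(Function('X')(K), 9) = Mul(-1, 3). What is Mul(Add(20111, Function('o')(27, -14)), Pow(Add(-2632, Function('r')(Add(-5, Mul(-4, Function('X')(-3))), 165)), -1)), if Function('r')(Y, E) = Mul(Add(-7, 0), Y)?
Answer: Rational(-2856, 419) ≈ -6.8162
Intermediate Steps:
Function('X')(K) = -12 (Function('X')(K) = Add(-9, Mul(-1, 3)) = Add(-9, -3) = -12)
Function('o')(x, W) = -119 (Function('o')(x, W) = Add(-87, -32) = -119)
Function('r')(Y, E) = Mul(-7, Y)
Mul(Add(20111, Function('o')(27, -14)), Pow(Add(-2632, Function('r')(Add(-5, Mul(-4, Function('X')(-3))), 165)), -1)) = Mul(Add(20111, -119), Pow(Add(-2632, Mul(-7, Add(-5, Mul(-4, -12)))), -1)) = Mul(19992, Pow(Add(-2632, Mul(-7, Add(-5, 48))), -1)) = Mul(19992, Pow(Add(-2632, Mul(-7, 43)), -1)) = Mul(19992, Pow(Add(-2632, -301), -1)) = Mul(19992, Pow(-2933, -1)) = Mul(19992, Rational(-1, 2933)) = Rational(-2856, 419)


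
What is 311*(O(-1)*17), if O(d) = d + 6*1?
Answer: 26435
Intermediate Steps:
O(d) = 6 + d (O(d) = d + 6 = 6 + d)
311*(O(-1)*17) = 311*((6 - 1)*17) = 311*(5*17) = 311*85 = 26435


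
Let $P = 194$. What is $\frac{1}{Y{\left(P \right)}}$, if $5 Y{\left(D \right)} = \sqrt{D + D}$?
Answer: $\frac{5 \sqrt{97}}{194} \approx 0.25384$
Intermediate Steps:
$Y{\left(D \right)} = \frac{\sqrt{2} \sqrt{D}}{5}$ ($Y{\left(D \right)} = \frac{\sqrt{D + D}}{5} = \frac{\sqrt{2 D}}{5} = \frac{\sqrt{2} \sqrt{D}}{5}$)
$\frac{1}{Y{\left(P \right)}} = \frac{1}{\frac{1}{5} \sqrt{2} \sqrt{194}} = \frac{1}{\frac{2}{5} \sqrt{97}} = \frac{5 \sqrt{97}}{194}$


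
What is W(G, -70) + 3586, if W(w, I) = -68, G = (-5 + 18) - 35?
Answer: 3518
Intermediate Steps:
G = -22 (G = 13 - 35 = -22)
W(G, -70) + 3586 = -68 + 3586 = 3518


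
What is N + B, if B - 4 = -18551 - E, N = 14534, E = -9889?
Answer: 5876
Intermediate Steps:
B = -8658 (B = 4 + (-18551 - 1*(-9889)) = 4 + (-18551 + 9889) = 4 - 8662 = -8658)
N + B = 14534 - 8658 = 5876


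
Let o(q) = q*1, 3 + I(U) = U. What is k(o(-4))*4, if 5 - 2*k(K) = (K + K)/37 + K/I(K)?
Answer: 2406/259 ≈ 9.2896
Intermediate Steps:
I(U) = -3 + U
o(q) = q
k(K) = 5/2 - K/37 - K/(2*(-3 + K)) (k(K) = 5/2 - ((K + K)/37 + K/(-3 + K))/2 = 5/2 - ((2*K)*(1/37) + K/(-3 + K))/2 = 5/2 - (2*K/37 + K/(-3 + K))/2 = 5/2 + (-K/37 - K/(2*(-3 + K))) = 5/2 - K/37 - K/(2*(-3 + K)))
k(o(-4))*4 = ((-555 - 2*(-4)² + 154*(-4))/(74*(-3 - 4)))*4 = ((1/74)*(-555 - 2*16 - 616)/(-7))*4 = ((1/74)*(-⅐)*(-555 - 32 - 616))*4 = ((1/74)*(-⅐)*(-1203))*4 = (1203/518)*4 = 2406/259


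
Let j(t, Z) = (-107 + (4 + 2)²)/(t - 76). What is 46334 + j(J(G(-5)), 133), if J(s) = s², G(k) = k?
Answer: 2363105/51 ≈ 46335.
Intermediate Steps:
j(t, Z) = -71/(-76 + t) (j(t, Z) = (-107 + 6²)/(-76 + t) = (-107 + 36)/(-76 + t) = -71/(-76 + t))
46334 + j(J(G(-5)), 133) = 46334 - 71/(-76 + (-5)²) = 46334 - 71/(-76 + 25) = 46334 - 71/(-51) = 46334 - 71*(-1/51) = 46334 + 71/51 = 2363105/51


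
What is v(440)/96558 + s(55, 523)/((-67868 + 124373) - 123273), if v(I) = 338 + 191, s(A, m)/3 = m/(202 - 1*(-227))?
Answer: 75762107/13968466512 ≈ 0.0054238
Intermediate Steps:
s(A, m) = m/143 (s(A, m) = 3*(m/(202 - 1*(-227))) = 3*(m/(202 + 227)) = 3*(m/429) = m/143)
v(I) = 529
v(440)/96558 + s(55, 523)/((-67868 + 124373) - 123273) = 529/96558 + ((1/143)*523)/((-67868 + 124373) - 123273) = 529*(1/96558) + 523/(143*(56505 - 123273)) = 529/96558 + (523/143)/(-66768) = 529/96558 + (523/143)*(-1/66768) = 529/96558 - 523/9547824 = 75762107/13968466512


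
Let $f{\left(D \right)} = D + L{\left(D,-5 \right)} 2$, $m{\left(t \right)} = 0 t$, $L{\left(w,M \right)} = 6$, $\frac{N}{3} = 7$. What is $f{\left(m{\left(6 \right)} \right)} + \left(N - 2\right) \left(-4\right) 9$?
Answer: $-672$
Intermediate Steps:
$N = 21$ ($N = 3 \cdot 7 = 21$)
$m{\left(t \right)} = 0$
$f{\left(D \right)} = 12 + D$ ($f{\left(D \right)} = D + 6 \cdot 2 = D + 12 = 12 + D$)
$f{\left(m{\left(6 \right)} \right)} + \left(N - 2\right) \left(-4\right) 9 = \left(12 + 0\right) + \left(21 - 2\right) \left(-4\right) 9 = 12 + \left(21 - 2\right) \left(-4\right) 9 = 12 + 19 \left(-4\right) 9 = 12 - 684 = -672$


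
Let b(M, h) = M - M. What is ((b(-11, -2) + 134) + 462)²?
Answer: 355216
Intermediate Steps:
b(M, h) = 0
((b(-11, -2) + 134) + 462)² = ((0 + 134) + 462)² = (134 + 462)² = 596² = 355216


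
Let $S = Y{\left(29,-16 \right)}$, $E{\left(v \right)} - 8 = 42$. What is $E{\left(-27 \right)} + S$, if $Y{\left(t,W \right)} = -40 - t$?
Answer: $-19$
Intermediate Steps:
$E{\left(v \right)} = 50$ ($E{\left(v \right)} = 8 + 42 = 50$)
$S = -69$ ($S = -40 - 29 = -69$)
$E{\left(-27 \right)} + S = 50 - 69 = -19$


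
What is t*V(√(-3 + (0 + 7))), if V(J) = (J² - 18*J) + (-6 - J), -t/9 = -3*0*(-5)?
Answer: 0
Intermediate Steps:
t = 0 (t = -9*(-3*0)*(-5) = -0*(-5) = -9*0 = 0)
V(J) = -6 + J² - 19*J
t*V(√(-3 + (0 + 7))) = 0*(-6 + (√(-3 + (0 + 7)))² - 19*√(-3 + (0 + 7))) = 0*(-6 + (√(-3 + 7))² - 19*√(-3 + 7)) = 0*(-6 + (√4)² - 19*√4) = 0*(-6 + 2² - 19*2) = 0*(-6 + 4 - 38) = 0*(-40) = 0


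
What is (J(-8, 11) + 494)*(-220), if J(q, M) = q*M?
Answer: -89320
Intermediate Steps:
J(q, M) = M*q
(J(-8, 11) + 494)*(-220) = (11*(-8) + 494)*(-220) = (-88 + 494)*(-220) = 406*(-220) = -89320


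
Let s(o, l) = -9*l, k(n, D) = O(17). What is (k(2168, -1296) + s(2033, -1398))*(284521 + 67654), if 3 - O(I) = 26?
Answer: 4422965825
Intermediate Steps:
O(I) = -23 (O(I) = 3 - 1*26 = 3 - 26 = -23)
k(n, D) = -23
(k(2168, -1296) + s(2033, -1398))*(284521 + 67654) = (-23 - 9*(-1398))*(284521 + 67654) = (-23 + 12582)*352175 = 12559*352175 = 4422965825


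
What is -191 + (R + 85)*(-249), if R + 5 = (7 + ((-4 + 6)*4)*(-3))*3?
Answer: -7412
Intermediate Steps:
R = -56 (R = -5 + (7 + ((-4 + 6)*4)*(-3))*3 = -5 + (7 + (2*4)*(-3))*3 = -5 + (7 + 8*(-3))*3 = -5 + (7 - 24)*3 = -5 - 17*3 = -5 - 51 = -56)
-191 + (R + 85)*(-249) = -191 + (-56 + 85)*(-249) = -191 + 29*(-249) = -191 - 7221 = -7412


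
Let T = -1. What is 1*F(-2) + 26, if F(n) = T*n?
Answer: 28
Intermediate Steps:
F(n) = -n
1*F(-2) + 26 = 1*(-1*(-2)) + 26 = 1*2 + 26 = 2 + 26 = 28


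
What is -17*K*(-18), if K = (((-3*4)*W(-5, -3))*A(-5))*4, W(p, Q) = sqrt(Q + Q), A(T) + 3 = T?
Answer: 117504*I*sqrt(6) ≈ 2.8783e+5*I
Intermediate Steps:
A(T) = -3 + T
W(p, Q) = sqrt(2)*sqrt(Q) (W(p, Q) = sqrt(2*Q) = sqrt(2)*sqrt(Q))
K = 384*I*sqrt(6) (K = (((-3*4)*(sqrt(2)*sqrt(-3)))*(-3 - 5))*4 = (-12*sqrt(2)*I*sqrt(3)*(-8))*4 = (-12*I*sqrt(6)*(-8))*4 = (96*I*sqrt(6))*4 = 384*I*sqrt(6) ≈ 940.6*I)
-17*K*(-18) = -6528*I*sqrt(6)*(-18) = 117504*I*sqrt(6)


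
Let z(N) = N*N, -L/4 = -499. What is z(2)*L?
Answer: 7984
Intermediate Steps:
L = 1996 (L = -4*(-499) = 1996)
z(N) = N²
z(2)*L = 2²*1996 = 4*1996 = 7984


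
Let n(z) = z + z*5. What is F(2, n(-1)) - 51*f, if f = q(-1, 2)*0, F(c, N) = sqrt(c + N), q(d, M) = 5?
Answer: 2*I ≈ 2.0*I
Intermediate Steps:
n(z) = 6*z (n(z) = z + 5*z = 6*z)
F(c, N) = sqrt(N + c)
f = 0 (f = 5*0 = 0)
F(2, n(-1)) - 51*f = sqrt(6*(-1) + 2) - 51*0 = sqrt(-6 + 2) + 0 = sqrt(-4) + 0 = 2*I + 0 = 2*I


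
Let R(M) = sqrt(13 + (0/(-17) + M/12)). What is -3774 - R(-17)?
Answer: -3774 - sqrt(417)/6 ≈ -3777.4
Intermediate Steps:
R(M) = sqrt(13 + M/12) (R(M) = sqrt(13 + (0*(-1/17) + M*(1/12))) = sqrt(13 + (0 + M/12)) = sqrt(13 + M/12))
-3774 - R(-17) = -3774 - sqrt(468 + 3*(-17))/6 = -3774 - sqrt(468 - 51)/6 = -3774 - sqrt(417)/6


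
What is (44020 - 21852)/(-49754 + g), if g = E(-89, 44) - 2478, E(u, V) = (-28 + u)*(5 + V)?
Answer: -22168/57965 ≈ -0.38244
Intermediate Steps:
g = -8211 (g = (-140 - 28*44 + 5*(-89) + 44*(-89)) - 2478 = (-140 - 1232 - 445 - 3916) - 2478 = -5733 - 2478 = -8211)
(44020 - 21852)/(-49754 + g) = (44020 - 21852)/(-49754 - 8211) = 22168/(-57965) = 22168*(-1/57965) = -22168/57965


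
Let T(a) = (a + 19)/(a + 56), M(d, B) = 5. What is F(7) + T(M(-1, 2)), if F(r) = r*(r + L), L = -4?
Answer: 1305/61 ≈ 21.393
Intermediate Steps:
T(a) = (19 + a)/(56 + a)
F(r) = r*(-4 + r) (F(r) = r*(r - 4) = r*(-4 + r))
F(7) + T(M(-1, 2)) = 7*(-4 + 7) + (19 + 5)/(56 + 5) = 7*3 + 24/61 = 21 + (1/61)*24 = 21 + 24/61 = 1305/61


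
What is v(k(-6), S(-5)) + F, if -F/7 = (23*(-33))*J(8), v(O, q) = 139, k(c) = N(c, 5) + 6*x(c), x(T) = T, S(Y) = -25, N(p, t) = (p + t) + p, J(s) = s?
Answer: 42643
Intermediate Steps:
N(p, t) = t + 2*p
k(c) = 5 + 8*c (k(c) = (5 + 2*c) + 6*c = 5 + 8*c)
F = 42504 (F = -7*23*(-33)*8 = -(-5313)*8 = -7*(-6072) = 42504)
v(k(-6), S(-5)) + F = 139 + 42504 = 42643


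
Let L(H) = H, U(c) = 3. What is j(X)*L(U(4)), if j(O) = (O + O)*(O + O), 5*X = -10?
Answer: 48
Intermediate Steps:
X = -2 (X = (1/5)*(-10) = -2)
j(O) = 4*O**2 (j(O) = (2*O)*(2*O) = 4*O**2)
j(X)*L(U(4)) = (4*(-2)**2)*3 = (4*4)*3 = 16*3 = 48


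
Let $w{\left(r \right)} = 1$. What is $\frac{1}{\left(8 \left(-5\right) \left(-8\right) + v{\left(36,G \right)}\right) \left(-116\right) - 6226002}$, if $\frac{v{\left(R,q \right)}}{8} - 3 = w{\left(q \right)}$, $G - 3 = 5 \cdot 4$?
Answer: $- \frac{1}{6266834} \approx -1.5957 \cdot 10^{-7}$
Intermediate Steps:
$G = 23$ ($G = 3 + 5 \cdot 4 = 3 + 20 = 23$)
$v{\left(R,q \right)} = 32$ ($v{\left(R,q \right)} = 24 + 8 \cdot 1 = 24 + 8 = 32$)
$\frac{1}{\left(8 \left(-5\right) \left(-8\right) + v{\left(36,G \right)}\right) \left(-116\right) - 6226002} = \frac{1}{\left(8 \left(-5\right) \left(-8\right) + 32\right) \left(-116\right) - 6226002} = \frac{1}{\left(\left(-40\right) \left(-8\right) + 32\right) \left(-116\right) - 6226002} = \frac{1}{\left(320 + 32\right) \left(-116\right) - 6226002} = \frac{1}{352 \left(-116\right) - 6226002} = \frac{1}{-40832 - 6226002} = \frac{1}{-6266834} = - \frac{1}{6266834}$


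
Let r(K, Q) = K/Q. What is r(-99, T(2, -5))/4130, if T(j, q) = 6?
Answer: -33/8260 ≈ -0.0039952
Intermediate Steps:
r(-99, T(2, -5))/4130 = -99/6/4130 = -99*⅙*(1/4130) = -33/2*1/4130 = -33/8260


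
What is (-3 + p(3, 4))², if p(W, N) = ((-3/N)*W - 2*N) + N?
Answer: 1369/16 ≈ 85.563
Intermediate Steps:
p(W, N) = -N - 3*W/N (p(W, N) = (-3*W/N - 2*N) + N = (-2*N - 3*W/N) + N = -N - 3*W/N)
(-3 + p(3, 4))² = (-3 + (-1*4 - 3*3/4))² = (-3 + (-4 - 3*3*¼))² = (-3 + (-4 - 9/4))² = (-3 - 25/4)² = (-37/4)² = 1369/16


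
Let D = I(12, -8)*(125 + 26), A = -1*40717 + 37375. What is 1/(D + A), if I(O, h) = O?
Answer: -1/1530 ≈ -0.00065359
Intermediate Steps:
A = -3342 (A = -40717 + 37375 = -3342)
D = 1812 (D = 12*(125 + 26) = 12*151 = 1812)
1/(D + A) = 1/(1812 - 3342) = 1/(-1530) = -1/1530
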